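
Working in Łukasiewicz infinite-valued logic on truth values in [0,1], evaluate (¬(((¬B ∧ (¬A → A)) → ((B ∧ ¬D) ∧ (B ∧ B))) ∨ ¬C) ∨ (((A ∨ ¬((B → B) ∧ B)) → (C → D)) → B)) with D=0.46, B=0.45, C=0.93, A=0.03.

¬B: Łukasiewicz ¬ gives 1 − 0.45 = 0.55
¬A: Łukasiewicz ¬ gives 1 − 0.03 = 0.97
(¬A → A): min(1, 1 − 0.97 + 0.03) = 0.06
(¬B ∧ (¬A → A)) = min(0.55, 0.06) = 0.06
¬D: Łukasiewicz ¬ gives 1 − 0.46 = 0.54
(B ∧ ¬D) = min(0.45, 0.54) = 0.45
(B ∧ B) = min(0.45, 0.45) = 0.45
((B ∧ ¬D) ∧ (B ∧ B)) = min(0.45, 0.45) = 0.45
((¬B ∧ (¬A → A)) → ((B ∧ ¬D) ∧ (B ∧ B))): min(1, 1 − 0.06 + 0.45) = 1
¬C: Łukasiewicz ¬ gives 1 − 0.93 = 0.07
(((¬B ∧ (¬A → A)) → ((B ∧ ¬D) ∧ (B ∧ B))) ∨ ¬C) = max(1, 0.07) = 1
¬(((¬B ∧ (¬A → A)) → ((B ∧ ¬D) ∧ (B ∧ B))) ∨ ¬C): Łukasiewicz ¬ gives 1 − 1 = 0
(B → B): min(1, 1 − 0.45 + 0.45) = 1
((B → B) ∧ B) = min(1, 0.45) = 0.45
¬((B → B) ∧ B): Łukasiewicz ¬ gives 1 − 0.45 = 0.55
(A ∨ ¬((B → B) ∧ B)) = max(0.03, 0.55) = 0.55
(C → D): min(1, 1 − 0.93 + 0.46) = 0.53
((A ∨ ¬((B → B) ∧ B)) → (C → D)): min(1, 1 − 0.55 + 0.53) = 0.98
(((A ∨ ¬((B → B) ∧ B)) → (C → D)) → B): min(1, 1 − 0.98 + 0.45) = 0.47
(¬(((¬B ∧ (¬A → A)) → ((B ∧ ¬D) ∧ (B ∧ B))) ∨ ¬C) ∨ (((A ∨ ¬((B → B) ∧ B)) → (C → D)) → B)) = max(0, 0.47) = 0.47

0.47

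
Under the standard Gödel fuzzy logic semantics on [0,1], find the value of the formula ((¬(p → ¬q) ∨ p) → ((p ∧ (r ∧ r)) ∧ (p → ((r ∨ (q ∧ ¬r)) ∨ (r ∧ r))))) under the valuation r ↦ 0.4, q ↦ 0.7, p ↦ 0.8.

¬q: Gödel ¬ of 0.7 = 0 (operand ≠ 0)
(p → ¬q): 0.8 > 0, so result = 0
¬(p → ¬q): Gödel ¬ of 0 = 1 (operand is 0)
(¬(p → ¬q) ∨ p) = max(1, 0.8) = 1
(r ∧ r) = min(0.4, 0.4) = 0.4
(p ∧ (r ∧ r)) = min(0.8, 0.4) = 0.4
¬r: Gödel ¬ of 0.4 = 0 (operand ≠ 0)
(q ∧ ¬r) = min(0.7, 0) = 0
(r ∨ (q ∧ ¬r)) = max(0.4, 0) = 0.4
(r ∧ r) = min(0.4, 0.4) = 0.4
((r ∨ (q ∧ ¬r)) ∨ (r ∧ r)) = max(0.4, 0.4) = 0.4
(p → ((r ∨ (q ∧ ¬r)) ∨ (r ∧ r))): 0.8 > 0.4, so result = 0.4
((p ∧ (r ∧ r)) ∧ (p → ((r ∨ (q ∧ ¬r)) ∨ (r ∧ r)))) = min(0.4, 0.4) = 0.4
((¬(p → ¬q) ∨ p) → ((p ∧ (r ∧ r)) ∧ (p → ((r ∨ (q ∧ ¬r)) ∨ (r ∧ r))))): 1 > 0.4, so result = 0.4

0.40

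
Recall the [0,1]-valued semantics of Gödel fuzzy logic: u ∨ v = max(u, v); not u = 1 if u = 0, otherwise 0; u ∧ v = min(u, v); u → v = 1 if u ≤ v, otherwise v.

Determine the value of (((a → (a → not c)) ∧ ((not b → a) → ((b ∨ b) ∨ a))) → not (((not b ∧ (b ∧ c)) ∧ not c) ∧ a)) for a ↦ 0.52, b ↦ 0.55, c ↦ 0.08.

1.00

not c: Gödel ¬ of 0.08 = 0 (operand ≠ 0)
(a → not c): 0.52 > 0, so result = 0
(a → (a → not c)): 0.52 > 0, so result = 0
not b: Gödel ¬ of 0.55 = 0 (operand ≠ 0)
(not b → a): 0 ≤ 0.52, so result = 1
(b ∨ b) = max(0.55, 0.55) = 0.55
((b ∨ b) ∨ a) = max(0.55, 0.52) = 0.55
((not b → a) → ((b ∨ b) ∨ a)): 1 > 0.55, so result = 0.55
((a → (a → not c)) ∧ ((not b → a) → ((b ∨ b) ∨ a))) = min(0, 0.55) = 0
not b: Gödel ¬ of 0.55 = 0 (operand ≠ 0)
(b ∧ c) = min(0.55, 0.08) = 0.08
(not b ∧ (b ∧ c)) = min(0, 0.08) = 0
not c: Gödel ¬ of 0.08 = 0 (operand ≠ 0)
((not b ∧ (b ∧ c)) ∧ not c) = min(0, 0) = 0
(((not b ∧ (b ∧ c)) ∧ not c) ∧ a) = min(0, 0.52) = 0
not (((not b ∧ (b ∧ c)) ∧ not c) ∧ a): Gödel ¬ of 0 = 1 (operand is 0)
(((a → (a → not c)) ∧ ((not b → a) → ((b ∨ b) ∨ a))) → not (((not b ∧ (b ∧ c)) ∧ not c) ∧ a)): 0 ≤ 1, so result = 1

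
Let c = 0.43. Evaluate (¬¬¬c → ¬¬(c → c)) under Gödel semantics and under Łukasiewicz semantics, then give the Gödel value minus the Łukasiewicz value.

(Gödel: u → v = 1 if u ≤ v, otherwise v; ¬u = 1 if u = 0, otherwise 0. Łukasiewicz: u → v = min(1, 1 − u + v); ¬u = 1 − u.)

0.00

Gödel evaluation:
  ¬c: Gödel ¬ of 0.43 = 0 (operand ≠ 0)
  ¬¬c: Gödel ¬ of 0 = 1 (operand is 0)
  ¬¬¬c: Gödel ¬ of 1 = 0 (operand ≠ 0)
  (c → c): 0.43 ≤ 0.43, so result = 1
  ¬(c → c): Gödel ¬ of 1 = 0 (operand ≠ 0)
  ¬¬(c → c): Gödel ¬ of 0 = 1 (operand is 0)
  (¬¬¬c → ¬¬(c → c)): 0 ≤ 1, so result = 1
  Gödel value = 1
Łukasiewicz evaluation:
  ¬c: Łukasiewicz ¬ gives 1 − 0.43 = 0.57
  ¬¬c: Łukasiewicz ¬ gives 1 − 0.57 = 0.43
  ¬¬¬c: Łukasiewicz ¬ gives 1 − 0.43 = 0.57
  (c → c): min(1, 1 − 0.43 + 0.43) = 1
  ¬(c → c): Łukasiewicz ¬ gives 1 − 1 = 0
  ¬¬(c → c): Łukasiewicz ¬ gives 1 − 0 = 1
  (¬¬¬c → ¬¬(c → c)): min(1, 1 − 0.57 + 1) = 1
  Łukasiewicz value = 1
Difference: 1 − 1 = 0.00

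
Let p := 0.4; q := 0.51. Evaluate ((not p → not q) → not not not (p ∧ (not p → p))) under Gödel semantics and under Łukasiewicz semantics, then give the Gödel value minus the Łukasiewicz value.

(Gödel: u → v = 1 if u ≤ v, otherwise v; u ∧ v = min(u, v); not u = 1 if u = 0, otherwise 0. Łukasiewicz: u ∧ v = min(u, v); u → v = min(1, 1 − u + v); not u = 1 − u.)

-0.71

Gödel evaluation:
  not p: Gödel ¬ of 0.4 = 0 (operand ≠ 0)
  not q: Gödel ¬ of 0.51 = 0 (operand ≠ 0)
  (not p → not q): 0 ≤ 0, so result = 1
  not p: Gödel ¬ of 0.4 = 0 (operand ≠ 0)
  (not p → p): 0 ≤ 0.4, so result = 1
  (p ∧ (not p → p)) = min(0.4, 1) = 0.4
  not (p ∧ (not p → p)): Gödel ¬ of 0.4 = 0 (operand ≠ 0)
  not not (p ∧ (not p → p)): Gödel ¬ of 0 = 1 (operand is 0)
  not not not (p ∧ (not p → p)): Gödel ¬ of 1 = 0 (operand ≠ 0)
  ((not p → not q) → not not not (p ∧ (not p → p))): 1 > 0, so result = 0
  Gödel value = 0
Łukasiewicz evaluation:
  not p: Łukasiewicz ¬ gives 1 − 0.4 = 0.6
  not q: Łukasiewicz ¬ gives 1 − 0.51 = 0.49
  (not p → not q): min(1, 1 − 0.6 + 0.49) = 0.89
  not p: Łukasiewicz ¬ gives 1 − 0.4 = 0.6
  (not p → p): min(1, 1 − 0.6 + 0.4) = 0.8
  (p ∧ (not p → p)) = min(0.4, 0.8) = 0.4
  not (p ∧ (not p → p)): Łukasiewicz ¬ gives 1 − 0.4 = 0.6
  not not (p ∧ (not p → p)): Łukasiewicz ¬ gives 1 − 0.6 = 0.4
  not not not (p ∧ (not p → p)): Łukasiewicz ¬ gives 1 − 0.4 = 0.6
  ((not p → not q) → not not not (p ∧ (not p → p))): min(1, 1 − 0.89 + 0.6) = 0.71
  Łukasiewicz value = 0.71
Difference: 0 − 0.71 = -0.71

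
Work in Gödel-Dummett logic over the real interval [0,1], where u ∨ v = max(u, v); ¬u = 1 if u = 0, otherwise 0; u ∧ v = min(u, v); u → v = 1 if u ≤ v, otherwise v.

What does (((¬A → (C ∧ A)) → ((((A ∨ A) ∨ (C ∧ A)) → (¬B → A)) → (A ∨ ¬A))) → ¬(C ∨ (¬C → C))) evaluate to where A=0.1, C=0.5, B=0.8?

¬A: Gödel ¬ of 0.1 = 0 (operand ≠ 0)
(C ∧ A) = min(0.5, 0.1) = 0.1
(¬A → (C ∧ A)): 0 ≤ 0.1, so result = 1
(A ∨ A) = max(0.1, 0.1) = 0.1
(C ∧ A) = min(0.5, 0.1) = 0.1
((A ∨ A) ∨ (C ∧ A)) = max(0.1, 0.1) = 0.1
¬B: Gödel ¬ of 0.8 = 0 (operand ≠ 0)
(¬B → A): 0 ≤ 0.1, so result = 1
(((A ∨ A) ∨ (C ∧ A)) → (¬B → A)): 0.1 ≤ 1, so result = 1
¬A: Gödel ¬ of 0.1 = 0 (operand ≠ 0)
(A ∨ ¬A) = max(0.1, 0) = 0.1
((((A ∨ A) ∨ (C ∧ A)) → (¬B → A)) → (A ∨ ¬A)): 1 > 0.1, so result = 0.1
((¬A → (C ∧ A)) → ((((A ∨ A) ∨ (C ∧ A)) → (¬B → A)) → (A ∨ ¬A))): 1 > 0.1, so result = 0.1
¬C: Gödel ¬ of 0.5 = 0 (operand ≠ 0)
(¬C → C): 0 ≤ 0.5, so result = 1
(C ∨ (¬C → C)) = max(0.5, 1) = 1
¬(C ∨ (¬C → C)): Gödel ¬ of 1 = 0 (operand ≠ 0)
(((¬A → (C ∧ A)) → ((((A ∨ A) ∨ (C ∧ A)) → (¬B → A)) → (A ∨ ¬A))) → ¬(C ∨ (¬C → C))): 0.1 > 0, so result = 0

0.00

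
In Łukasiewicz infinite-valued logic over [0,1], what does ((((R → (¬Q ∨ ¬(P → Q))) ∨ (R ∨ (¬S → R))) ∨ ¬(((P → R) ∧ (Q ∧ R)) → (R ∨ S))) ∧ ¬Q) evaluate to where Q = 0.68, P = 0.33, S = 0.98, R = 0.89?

0.32

¬Q: Łukasiewicz ¬ gives 1 − 0.68 = 0.32
(P → Q): min(1, 1 − 0.33 + 0.68) = 1
¬(P → Q): Łukasiewicz ¬ gives 1 − 1 = 0
(¬Q ∨ ¬(P → Q)) = max(0.32, 0) = 0.32
(R → (¬Q ∨ ¬(P → Q))): min(1, 1 − 0.89 + 0.32) = 0.43
¬S: Łukasiewicz ¬ gives 1 − 0.98 = 0.02
(¬S → R): min(1, 1 − 0.02 + 0.89) = 1
(R ∨ (¬S → R)) = max(0.89, 1) = 1
((R → (¬Q ∨ ¬(P → Q))) ∨ (R ∨ (¬S → R))) = max(0.43, 1) = 1
(P → R): min(1, 1 − 0.33 + 0.89) = 1
(Q ∧ R) = min(0.68, 0.89) = 0.68
((P → R) ∧ (Q ∧ R)) = min(1, 0.68) = 0.68
(R ∨ S) = max(0.89, 0.98) = 0.98
(((P → R) ∧ (Q ∧ R)) → (R ∨ S)): min(1, 1 − 0.68 + 0.98) = 1
¬(((P → R) ∧ (Q ∧ R)) → (R ∨ S)): Łukasiewicz ¬ gives 1 − 1 = 0
(((R → (¬Q ∨ ¬(P → Q))) ∨ (R ∨ (¬S → R))) ∨ ¬(((P → R) ∧ (Q ∧ R)) → (R ∨ S))) = max(1, 0) = 1
¬Q: Łukasiewicz ¬ gives 1 − 0.68 = 0.32
((((R → (¬Q ∨ ¬(P → Q))) ∨ (R ∨ (¬S → R))) ∨ ¬(((P → R) ∧ (Q ∧ R)) → (R ∨ S))) ∧ ¬Q) = min(1, 0.32) = 0.32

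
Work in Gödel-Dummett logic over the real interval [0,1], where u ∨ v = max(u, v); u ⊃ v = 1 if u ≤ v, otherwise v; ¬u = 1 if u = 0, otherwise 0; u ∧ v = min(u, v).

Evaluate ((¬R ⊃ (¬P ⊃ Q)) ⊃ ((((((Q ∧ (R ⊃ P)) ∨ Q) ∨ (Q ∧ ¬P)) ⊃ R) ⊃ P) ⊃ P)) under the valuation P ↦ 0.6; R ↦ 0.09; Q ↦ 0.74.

0.60

¬R: Gödel ¬ of 0.09 = 0 (operand ≠ 0)
¬P: Gödel ¬ of 0.6 = 0 (operand ≠ 0)
(¬P ⊃ Q): 0 ≤ 0.74, so result = 1
(¬R ⊃ (¬P ⊃ Q)): 0 ≤ 1, so result = 1
(R ⊃ P): 0.09 ≤ 0.6, so result = 1
(Q ∧ (R ⊃ P)) = min(0.74, 1) = 0.74
((Q ∧ (R ⊃ P)) ∨ Q) = max(0.74, 0.74) = 0.74
¬P: Gödel ¬ of 0.6 = 0 (operand ≠ 0)
(Q ∧ ¬P) = min(0.74, 0) = 0
(((Q ∧ (R ⊃ P)) ∨ Q) ∨ (Q ∧ ¬P)) = max(0.74, 0) = 0.74
((((Q ∧ (R ⊃ P)) ∨ Q) ∨ (Q ∧ ¬P)) ⊃ R): 0.74 > 0.09, so result = 0.09
(((((Q ∧ (R ⊃ P)) ∨ Q) ∨ (Q ∧ ¬P)) ⊃ R) ⊃ P): 0.09 ≤ 0.6, so result = 1
((((((Q ∧ (R ⊃ P)) ∨ Q) ∨ (Q ∧ ¬P)) ⊃ R) ⊃ P) ⊃ P): 1 > 0.6, so result = 0.6
((¬R ⊃ (¬P ⊃ Q)) ⊃ ((((((Q ∧ (R ⊃ P)) ∨ Q) ∨ (Q ∧ ¬P)) ⊃ R) ⊃ P) ⊃ P)): 1 > 0.6, so result = 0.6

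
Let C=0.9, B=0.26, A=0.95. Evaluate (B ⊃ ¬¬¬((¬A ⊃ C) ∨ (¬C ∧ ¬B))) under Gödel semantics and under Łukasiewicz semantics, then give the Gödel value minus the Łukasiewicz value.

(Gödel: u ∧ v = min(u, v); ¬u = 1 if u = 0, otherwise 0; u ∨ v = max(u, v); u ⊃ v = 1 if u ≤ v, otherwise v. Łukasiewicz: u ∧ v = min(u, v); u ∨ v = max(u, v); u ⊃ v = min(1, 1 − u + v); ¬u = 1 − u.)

Gödel evaluation:
  ¬A: Gödel ¬ of 0.95 = 0 (operand ≠ 0)
  (¬A ⊃ C): 0 ≤ 0.9, so result = 1
  ¬C: Gödel ¬ of 0.9 = 0 (operand ≠ 0)
  ¬B: Gödel ¬ of 0.26 = 0 (operand ≠ 0)
  (¬C ∧ ¬B) = min(0, 0) = 0
  ((¬A ⊃ C) ∨ (¬C ∧ ¬B)) = max(1, 0) = 1
  ¬((¬A ⊃ C) ∨ (¬C ∧ ¬B)): Gödel ¬ of 1 = 0 (operand ≠ 0)
  ¬¬((¬A ⊃ C) ∨ (¬C ∧ ¬B)): Gödel ¬ of 0 = 1 (operand is 0)
  ¬¬¬((¬A ⊃ C) ∨ (¬C ∧ ¬B)): Gödel ¬ of 1 = 0 (operand ≠ 0)
  (B ⊃ ¬¬¬((¬A ⊃ C) ∨ (¬C ∧ ¬B))): 0.26 > 0, so result = 0
  Gödel value = 0
Łukasiewicz evaluation:
  ¬A: Łukasiewicz ¬ gives 1 − 0.95 = 0.05
  (¬A ⊃ C): min(1, 1 − 0.05 + 0.9) = 1
  ¬C: Łukasiewicz ¬ gives 1 − 0.9 = 0.1
  ¬B: Łukasiewicz ¬ gives 1 − 0.26 = 0.74
  (¬C ∧ ¬B) = min(0.1, 0.74) = 0.1
  ((¬A ⊃ C) ∨ (¬C ∧ ¬B)) = max(1, 0.1) = 1
  ¬((¬A ⊃ C) ∨ (¬C ∧ ¬B)): Łukasiewicz ¬ gives 1 − 1 = 0
  ¬¬((¬A ⊃ C) ∨ (¬C ∧ ¬B)): Łukasiewicz ¬ gives 1 − 0 = 1
  ¬¬¬((¬A ⊃ C) ∨ (¬C ∧ ¬B)): Łukasiewicz ¬ gives 1 − 1 = 0
  (B ⊃ ¬¬¬((¬A ⊃ C) ∨ (¬C ∧ ¬B))): min(1, 1 − 0.26 + 0) = 0.74
  Łukasiewicz value = 0.74
Difference: 0 − 0.74 = -0.74

-0.74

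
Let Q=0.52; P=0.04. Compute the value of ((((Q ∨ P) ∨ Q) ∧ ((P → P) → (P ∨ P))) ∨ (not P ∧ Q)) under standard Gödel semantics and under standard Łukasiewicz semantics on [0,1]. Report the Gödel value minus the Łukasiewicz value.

Gödel evaluation:
  (Q ∨ P) = max(0.52, 0.04) = 0.52
  ((Q ∨ P) ∨ Q) = max(0.52, 0.52) = 0.52
  (P → P): 0.04 ≤ 0.04, so result = 1
  (P ∨ P) = max(0.04, 0.04) = 0.04
  ((P → P) → (P ∨ P)): 1 > 0.04, so result = 0.04
  (((Q ∨ P) ∨ Q) ∧ ((P → P) → (P ∨ P))) = min(0.52, 0.04) = 0.04
  not P: Gödel ¬ of 0.04 = 0 (operand ≠ 0)
  (not P ∧ Q) = min(0, 0.52) = 0
  ((((Q ∨ P) ∨ Q) ∧ ((P → P) → (P ∨ P))) ∨ (not P ∧ Q)) = max(0.04, 0) = 0.04
  Gödel value = 0.04
Łukasiewicz evaluation:
  (Q ∨ P) = max(0.52, 0.04) = 0.52
  ((Q ∨ P) ∨ Q) = max(0.52, 0.52) = 0.52
  (P → P): min(1, 1 − 0.04 + 0.04) = 1
  (P ∨ P) = max(0.04, 0.04) = 0.04
  ((P → P) → (P ∨ P)): min(1, 1 − 1 + 0.04) = 0.04
  (((Q ∨ P) ∨ Q) ∧ ((P → P) → (P ∨ P))) = min(0.52, 0.04) = 0.04
  not P: Łukasiewicz ¬ gives 1 − 0.04 = 0.96
  (not P ∧ Q) = min(0.96, 0.52) = 0.52
  ((((Q ∨ P) ∨ Q) ∧ ((P → P) → (P ∨ P))) ∨ (not P ∧ Q)) = max(0.04, 0.52) = 0.52
  Łukasiewicz value = 0.52
Difference: 0.04 − 0.52 = -0.48

-0.48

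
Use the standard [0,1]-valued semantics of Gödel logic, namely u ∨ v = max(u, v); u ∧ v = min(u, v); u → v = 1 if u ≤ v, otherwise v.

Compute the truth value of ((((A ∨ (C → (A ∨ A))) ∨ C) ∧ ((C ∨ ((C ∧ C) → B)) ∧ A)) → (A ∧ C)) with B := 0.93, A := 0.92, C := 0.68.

(A ∨ A) = max(0.92, 0.92) = 0.92
(C → (A ∨ A)): 0.68 ≤ 0.92, so result = 1
(A ∨ (C → (A ∨ A))) = max(0.92, 1) = 1
((A ∨ (C → (A ∨ A))) ∨ C) = max(1, 0.68) = 1
(C ∧ C) = min(0.68, 0.68) = 0.68
((C ∧ C) → B): 0.68 ≤ 0.93, so result = 1
(C ∨ ((C ∧ C) → B)) = max(0.68, 1) = 1
((C ∨ ((C ∧ C) → B)) ∧ A) = min(1, 0.92) = 0.92
(((A ∨ (C → (A ∨ A))) ∨ C) ∧ ((C ∨ ((C ∧ C) → B)) ∧ A)) = min(1, 0.92) = 0.92
(A ∧ C) = min(0.92, 0.68) = 0.68
((((A ∨ (C → (A ∨ A))) ∨ C) ∧ ((C ∨ ((C ∧ C) → B)) ∧ A)) → (A ∧ C)): 0.92 > 0.68, so result = 0.68

0.68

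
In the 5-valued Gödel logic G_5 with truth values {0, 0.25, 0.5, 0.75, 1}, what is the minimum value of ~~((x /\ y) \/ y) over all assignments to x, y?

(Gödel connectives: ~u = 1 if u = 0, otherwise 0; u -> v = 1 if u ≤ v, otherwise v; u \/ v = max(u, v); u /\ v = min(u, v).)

0.00

The minimum is attained at x = 0, y = 0:
  (x /\ y) = min(0, 0) = 0
  ((x /\ y) \/ y) = max(0, 0) = 0
  ~((x /\ y) \/ y): Gödel ¬ of 0 = 1 (operand is 0)
  ~~((x /\ y) \/ y): Gödel ¬ of 1 = 0 (operand ≠ 0)
Checking all 25 assignments confirms none give a value below 0.00.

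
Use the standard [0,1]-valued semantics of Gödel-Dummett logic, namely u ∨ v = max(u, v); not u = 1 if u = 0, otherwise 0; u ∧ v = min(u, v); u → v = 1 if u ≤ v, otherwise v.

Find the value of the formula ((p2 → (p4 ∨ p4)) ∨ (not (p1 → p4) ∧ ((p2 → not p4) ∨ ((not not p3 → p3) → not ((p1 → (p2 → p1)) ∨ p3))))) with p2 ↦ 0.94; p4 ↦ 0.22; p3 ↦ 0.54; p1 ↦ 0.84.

0.22

(p4 ∨ p4) = max(0.22, 0.22) = 0.22
(p2 → (p4 ∨ p4)): 0.94 > 0.22, so result = 0.22
(p1 → p4): 0.84 > 0.22, so result = 0.22
not (p1 → p4): Gödel ¬ of 0.22 = 0 (operand ≠ 0)
not p4: Gödel ¬ of 0.22 = 0 (operand ≠ 0)
(p2 → not p4): 0.94 > 0, so result = 0
not p3: Gödel ¬ of 0.54 = 0 (operand ≠ 0)
not not p3: Gödel ¬ of 0 = 1 (operand is 0)
(not not p3 → p3): 1 > 0.54, so result = 0.54
(p2 → p1): 0.94 > 0.84, so result = 0.84
(p1 → (p2 → p1)): 0.84 ≤ 0.84, so result = 1
((p1 → (p2 → p1)) ∨ p3) = max(1, 0.54) = 1
not ((p1 → (p2 → p1)) ∨ p3): Gödel ¬ of 1 = 0 (operand ≠ 0)
((not not p3 → p3) → not ((p1 → (p2 → p1)) ∨ p3)): 0.54 > 0, so result = 0
((p2 → not p4) ∨ ((not not p3 → p3) → not ((p1 → (p2 → p1)) ∨ p3))) = max(0, 0) = 0
(not (p1 → p4) ∧ ((p2 → not p4) ∨ ((not not p3 → p3) → not ((p1 → (p2 → p1)) ∨ p3)))) = min(0, 0) = 0
((p2 → (p4 ∨ p4)) ∨ (not (p1 → p4) ∧ ((p2 → not p4) ∨ ((not not p3 → p3) → not ((p1 → (p2 → p1)) ∨ p3))))) = max(0.22, 0) = 0.22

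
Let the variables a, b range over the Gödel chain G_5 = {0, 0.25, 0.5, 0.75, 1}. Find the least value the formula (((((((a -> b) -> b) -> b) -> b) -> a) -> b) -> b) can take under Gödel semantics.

The minimum is attained at a = 0, b = 0.25:
  (a -> b): 0 ≤ 0.25, so result = 1
  ((a -> b) -> b): 1 > 0.25, so result = 0.25
  (((a -> b) -> b) -> b): 0.25 ≤ 0.25, so result = 1
  ((((a -> b) -> b) -> b) -> b): 1 > 0.25, so result = 0.25
  (((((a -> b) -> b) -> b) -> b) -> a): 0.25 > 0, so result = 0
  ((((((a -> b) -> b) -> b) -> b) -> a) -> b): 0 ≤ 0.25, so result = 1
  (((((((a -> b) -> b) -> b) -> b) -> a) -> b) -> b): 1 > 0.25, so result = 0.25
Checking all 25 assignments confirms none give a value below 0.25.

0.25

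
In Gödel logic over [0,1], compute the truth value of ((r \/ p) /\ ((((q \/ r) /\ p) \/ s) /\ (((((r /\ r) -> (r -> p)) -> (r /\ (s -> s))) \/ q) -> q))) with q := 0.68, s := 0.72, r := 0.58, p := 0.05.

0.58

(r \/ p) = max(0.58, 0.05) = 0.58
(q \/ r) = max(0.68, 0.58) = 0.68
((q \/ r) /\ p) = min(0.68, 0.05) = 0.05
(((q \/ r) /\ p) \/ s) = max(0.05, 0.72) = 0.72
(r /\ r) = min(0.58, 0.58) = 0.58
(r -> p): 0.58 > 0.05, so result = 0.05
((r /\ r) -> (r -> p)): 0.58 > 0.05, so result = 0.05
(s -> s): 0.72 ≤ 0.72, so result = 1
(r /\ (s -> s)) = min(0.58, 1) = 0.58
(((r /\ r) -> (r -> p)) -> (r /\ (s -> s))): 0.05 ≤ 0.58, so result = 1
((((r /\ r) -> (r -> p)) -> (r /\ (s -> s))) \/ q) = max(1, 0.68) = 1
(((((r /\ r) -> (r -> p)) -> (r /\ (s -> s))) \/ q) -> q): 1 > 0.68, so result = 0.68
((((q \/ r) /\ p) \/ s) /\ (((((r /\ r) -> (r -> p)) -> (r /\ (s -> s))) \/ q) -> q)) = min(0.72, 0.68) = 0.68
((r \/ p) /\ ((((q \/ r) /\ p) \/ s) /\ (((((r /\ r) -> (r -> p)) -> (r /\ (s -> s))) \/ q) -> q))) = min(0.58, 0.68) = 0.58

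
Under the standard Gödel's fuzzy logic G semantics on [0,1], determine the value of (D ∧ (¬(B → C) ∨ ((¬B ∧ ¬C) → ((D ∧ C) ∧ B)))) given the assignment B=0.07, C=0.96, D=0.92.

0.92

(B → C): 0.07 ≤ 0.96, so result = 1
¬(B → C): Gödel ¬ of 1 = 0 (operand ≠ 0)
¬B: Gödel ¬ of 0.07 = 0 (operand ≠ 0)
¬C: Gödel ¬ of 0.96 = 0 (operand ≠ 0)
(¬B ∧ ¬C) = min(0, 0) = 0
(D ∧ C) = min(0.92, 0.96) = 0.92
((D ∧ C) ∧ B) = min(0.92, 0.07) = 0.07
((¬B ∧ ¬C) → ((D ∧ C) ∧ B)): 0 ≤ 0.07, so result = 1
(¬(B → C) ∨ ((¬B ∧ ¬C) → ((D ∧ C) ∧ B))) = max(0, 1) = 1
(D ∧ (¬(B → C) ∨ ((¬B ∧ ¬C) → ((D ∧ C) ∧ B)))) = min(0.92, 1) = 0.92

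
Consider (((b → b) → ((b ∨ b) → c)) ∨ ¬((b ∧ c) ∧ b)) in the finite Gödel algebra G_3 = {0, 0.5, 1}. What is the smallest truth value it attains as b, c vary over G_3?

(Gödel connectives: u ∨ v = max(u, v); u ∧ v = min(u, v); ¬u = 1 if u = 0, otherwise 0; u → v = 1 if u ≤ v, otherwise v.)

The minimum is attained at b = 1, c = 0.5:
  (b → b): 1 ≤ 1, so result = 1
  (b ∨ b) = max(1, 1) = 1
  ((b ∨ b) → c): 1 > 0.5, so result = 0.5
  ((b → b) → ((b ∨ b) → c)): 1 > 0.5, so result = 0.5
  (b ∧ c) = min(1, 0.5) = 0.5
  ((b ∧ c) ∧ b) = min(0.5, 1) = 0.5
  ¬((b ∧ c) ∧ b): Gödel ¬ of 0.5 = 0 (operand ≠ 0)
  (((b → b) → ((b ∨ b) → c)) ∨ ¬((b ∧ c) ∧ b)) = max(0.5, 0) = 0.5
Checking all 9 assignments confirms none give a value below 0.50.

0.50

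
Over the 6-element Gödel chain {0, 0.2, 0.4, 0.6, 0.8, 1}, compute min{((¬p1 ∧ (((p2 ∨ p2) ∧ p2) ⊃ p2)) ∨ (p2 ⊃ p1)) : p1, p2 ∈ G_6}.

The minimum is attained at p1 = 0.2, p2 = 0.4:
  ¬p1: Gödel ¬ of 0.2 = 0 (operand ≠ 0)
  (p2 ∨ p2) = max(0.4, 0.4) = 0.4
  ((p2 ∨ p2) ∧ p2) = min(0.4, 0.4) = 0.4
  (((p2 ∨ p2) ∧ p2) ⊃ p2): 0.4 ≤ 0.4, so result = 1
  (¬p1 ∧ (((p2 ∨ p2) ∧ p2) ⊃ p2)) = min(0, 1) = 0
  (p2 ⊃ p1): 0.4 > 0.2, so result = 0.2
  ((¬p1 ∧ (((p2 ∨ p2) ∧ p2) ⊃ p2)) ∨ (p2 ⊃ p1)) = max(0, 0.2) = 0.2
Checking all 36 assignments confirms none give a value below 0.20.

0.20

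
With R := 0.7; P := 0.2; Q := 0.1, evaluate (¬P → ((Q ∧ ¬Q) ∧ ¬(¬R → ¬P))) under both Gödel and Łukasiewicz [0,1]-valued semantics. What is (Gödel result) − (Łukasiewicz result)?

Gödel evaluation:
  ¬P: Gödel ¬ of 0.2 = 0 (operand ≠ 0)
  ¬Q: Gödel ¬ of 0.1 = 0 (operand ≠ 0)
  (Q ∧ ¬Q) = min(0.1, 0) = 0
  ¬R: Gödel ¬ of 0.7 = 0 (operand ≠ 0)
  ¬P: Gödel ¬ of 0.2 = 0 (operand ≠ 0)
  (¬R → ¬P): 0 ≤ 0, so result = 1
  ¬(¬R → ¬P): Gödel ¬ of 1 = 0 (operand ≠ 0)
  ((Q ∧ ¬Q) ∧ ¬(¬R → ¬P)) = min(0, 0) = 0
  (¬P → ((Q ∧ ¬Q) ∧ ¬(¬R → ¬P))): 0 ≤ 0, so result = 1
  Gödel value = 1
Łukasiewicz evaluation:
  ¬P: Łukasiewicz ¬ gives 1 − 0.2 = 0.8
  ¬Q: Łukasiewicz ¬ gives 1 − 0.1 = 0.9
  (Q ∧ ¬Q) = min(0.1, 0.9) = 0.1
  ¬R: Łukasiewicz ¬ gives 1 − 0.7 = 0.3
  ¬P: Łukasiewicz ¬ gives 1 − 0.2 = 0.8
  (¬R → ¬P): min(1, 1 − 0.3 + 0.8) = 1
  ¬(¬R → ¬P): Łukasiewicz ¬ gives 1 − 1 = 0
  ((Q ∧ ¬Q) ∧ ¬(¬R → ¬P)) = min(0.1, 0) = 0
  (¬P → ((Q ∧ ¬Q) ∧ ¬(¬R → ¬P))): min(1, 1 − 0.8 + 0) = 0.2
  Łukasiewicz value = 0.2
Difference: 1 − 0.2 = 0.80

0.80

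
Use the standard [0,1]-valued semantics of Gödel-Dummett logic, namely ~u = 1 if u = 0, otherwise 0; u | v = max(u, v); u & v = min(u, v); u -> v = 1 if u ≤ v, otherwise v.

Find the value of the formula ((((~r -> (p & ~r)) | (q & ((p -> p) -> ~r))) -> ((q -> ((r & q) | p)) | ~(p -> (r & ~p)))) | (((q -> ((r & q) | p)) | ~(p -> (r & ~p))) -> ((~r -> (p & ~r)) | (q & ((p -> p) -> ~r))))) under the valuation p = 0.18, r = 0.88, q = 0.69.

1.00

~r: Gödel ¬ of 0.88 = 0 (operand ≠ 0)
~r: Gödel ¬ of 0.88 = 0 (operand ≠ 0)
(p & ~r) = min(0.18, 0) = 0
(~r -> (p & ~r)): 0 ≤ 0, so result = 1
(p -> p): 0.18 ≤ 0.18, so result = 1
~r: Gödel ¬ of 0.88 = 0 (operand ≠ 0)
((p -> p) -> ~r): 1 > 0, so result = 0
(q & ((p -> p) -> ~r)) = min(0.69, 0) = 0
((~r -> (p & ~r)) | (q & ((p -> p) -> ~r))) = max(1, 0) = 1
(r & q) = min(0.88, 0.69) = 0.69
((r & q) | p) = max(0.69, 0.18) = 0.69
(q -> ((r & q) | p)): 0.69 ≤ 0.69, so result = 1
~p: Gödel ¬ of 0.18 = 0 (operand ≠ 0)
(r & ~p) = min(0.88, 0) = 0
(p -> (r & ~p)): 0.18 > 0, so result = 0
~(p -> (r & ~p)): Gödel ¬ of 0 = 1 (operand is 0)
((q -> ((r & q) | p)) | ~(p -> (r & ~p))) = max(1, 1) = 1
(((~r -> (p & ~r)) | (q & ((p -> p) -> ~r))) -> ((q -> ((r & q) | p)) | ~(p -> (r & ~p)))): 1 ≤ 1, so result = 1
(r & q) = min(0.88, 0.69) = 0.69
((r & q) | p) = max(0.69, 0.18) = 0.69
(q -> ((r & q) | p)): 0.69 ≤ 0.69, so result = 1
~p: Gödel ¬ of 0.18 = 0 (operand ≠ 0)
(r & ~p) = min(0.88, 0) = 0
(p -> (r & ~p)): 0.18 > 0, so result = 0
~(p -> (r & ~p)): Gödel ¬ of 0 = 1 (operand is 0)
((q -> ((r & q) | p)) | ~(p -> (r & ~p))) = max(1, 1) = 1
~r: Gödel ¬ of 0.88 = 0 (operand ≠ 0)
~r: Gödel ¬ of 0.88 = 0 (operand ≠ 0)
(p & ~r) = min(0.18, 0) = 0
(~r -> (p & ~r)): 0 ≤ 0, so result = 1
(p -> p): 0.18 ≤ 0.18, so result = 1
~r: Gödel ¬ of 0.88 = 0 (operand ≠ 0)
((p -> p) -> ~r): 1 > 0, so result = 0
(q & ((p -> p) -> ~r)) = min(0.69, 0) = 0
((~r -> (p & ~r)) | (q & ((p -> p) -> ~r))) = max(1, 0) = 1
(((q -> ((r & q) | p)) | ~(p -> (r & ~p))) -> ((~r -> (p & ~r)) | (q & ((p -> p) -> ~r)))): 1 ≤ 1, so result = 1
((((~r -> (p & ~r)) | (q & ((p -> p) -> ~r))) -> ((q -> ((r & q) | p)) | ~(p -> (r & ~p)))) | (((q -> ((r & q) | p)) | ~(p -> (r & ~p))) -> ((~r -> (p & ~r)) | (q & ((p -> p) -> ~r))))) = max(1, 1) = 1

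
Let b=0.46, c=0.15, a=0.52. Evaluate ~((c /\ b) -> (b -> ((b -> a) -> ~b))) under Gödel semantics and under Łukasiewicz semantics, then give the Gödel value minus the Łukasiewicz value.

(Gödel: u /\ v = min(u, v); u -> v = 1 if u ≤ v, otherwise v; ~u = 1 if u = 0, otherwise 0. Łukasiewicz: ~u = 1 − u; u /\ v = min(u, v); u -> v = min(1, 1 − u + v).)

Gödel evaluation:
  (c /\ b) = min(0.15, 0.46) = 0.15
  (b -> a): 0.46 ≤ 0.52, so result = 1
  ~b: Gödel ¬ of 0.46 = 0 (operand ≠ 0)
  ((b -> a) -> ~b): 1 > 0, so result = 0
  (b -> ((b -> a) -> ~b)): 0.46 > 0, so result = 0
  ((c /\ b) -> (b -> ((b -> a) -> ~b))): 0.15 > 0, so result = 0
  ~((c /\ b) -> (b -> ((b -> a) -> ~b))): Gödel ¬ of 0 = 1 (operand is 0)
  Gödel value = 1
Łukasiewicz evaluation:
  (c /\ b) = min(0.15, 0.46) = 0.15
  (b -> a): min(1, 1 − 0.46 + 0.52) = 1
  ~b: Łukasiewicz ¬ gives 1 − 0.46 = 0.54
  ((b -> a) -> ~b): min(1, 1 − 1 + 0.54) = 0.54
  (b -> ((b -> a) -> ~b)): min(1, 1 − 0.46 + 0.54) = 1
  ((c /\ b) -> (b -> ((b -> a) -> ~b))): min(1, 1 − 0.15 + 1) = 1
  ~((c /\ b) -> (b -> ((b -> a) -> ~b))): Łukasiewicz ¬ gives 1 − 1 = 0
  Łukasiewicz value = 0
Difference: 1 − 0 = 1.00

1.00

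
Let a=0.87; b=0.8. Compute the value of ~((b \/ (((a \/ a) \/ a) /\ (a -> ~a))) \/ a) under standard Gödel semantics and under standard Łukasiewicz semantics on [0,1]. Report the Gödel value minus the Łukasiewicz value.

Gödel evaluation:
  (a \/ a) = max(0.87, 0.87) = 0.87
  ((a \/ a) \/ a) = max(0.87, 0.87) = 0.87
  ~a: Gödel ¬ of 0.87 = 0 (operand ≠ 0)
  (a -> ~a): 0.87 > 0, so result = 0
  (((a \/ a) \/ a) /\ (a -> ~a)) = min(0.87, 0) = 0
  (b \/ (((a \/ a) \/ a) /\ (a -> ~a))) = max(0.8, 0) = 0.8
  ((b \/ (((a \/ a) \/ a) /\ (a -> ~a))) \/ a) = max(0.8, 0.87) = 0.87
  ~((b \/ (((a \/ a) \/ a) /\ (a -> ~a))) \/ a): Gödel ¬ of 0.87 = 0 (operand ≠ 0)
  Gödel value = 0
Łukasiewicz evaluation:
  (a \/ a) = max(0.87, 0.87) = 0.87
  ((a \/ a) \/ a) = max(0.87, 0.87) = 0.87
  ~a: Łukasiewicz ¬ gives 1 − 0.87 = 0.13
  (a -> ~a): min(1, 1 − 0.87 + 0.13) = 0.26
  (((a \/ a) \/ a) /\ (a -> ~a)) = min(0.87, 0.26) = 0.26
  (b \/ (((a \/ a) \/ a) /\ (a -> ~a))) = max(0.8, 0.26) = 0.8
  ((b \/ (((a \/ a) \/ a) /\ (a -> ~a))) \/ a) = max(0.8, 0.87) = 0.87
  ~((b \/ (((a \/ a) \/ a) /\ (a -> ~a))) \/ a): Łukasiewicz ¬ gives 1 − 0.87 = 0.13
  Łukasiewicz value = 0.13
Difference: 0 − 0.13 = -0.13

-0.13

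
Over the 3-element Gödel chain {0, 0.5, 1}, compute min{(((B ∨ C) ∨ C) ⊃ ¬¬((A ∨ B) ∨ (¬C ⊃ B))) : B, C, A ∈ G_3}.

1.00

Every assignment gives 1. For instance at B = 0, C = 0, A = 0:
  (B ∨ C) = max(0, 0) = 0
  ((B ∨ C) ∨ C) = max(0, 0) = 0
  (A ∨ B) = max(0, 0) = 0
  ¬C: Gödel ¬ of 0 = 1 (operand is 0)
  (¬C ⊃ B): 1 > 0, so result = 0
  ((A ∨ B) ∨ (¬C ⊃ B)) = max(0, 0) = 0
  ¬((A ∨ B) ∨ (¬C ⊃ B)): Gödel ¬ of 0 = 1 (operand is 0)
  ¬¬((A ∨ B) ∨ (¬C ⊃ B)): Gödel ¬ of 1 = 0 (operand ≠ 0)
  (((B ∨ C) ∨ C) ⊃ ¬¬((A ∨ B) ∨ (¬C ⊃ B))): 0 ≤ 0, so result = 1
All 27 assignments give value 1 — the formula is a G_3-tautology.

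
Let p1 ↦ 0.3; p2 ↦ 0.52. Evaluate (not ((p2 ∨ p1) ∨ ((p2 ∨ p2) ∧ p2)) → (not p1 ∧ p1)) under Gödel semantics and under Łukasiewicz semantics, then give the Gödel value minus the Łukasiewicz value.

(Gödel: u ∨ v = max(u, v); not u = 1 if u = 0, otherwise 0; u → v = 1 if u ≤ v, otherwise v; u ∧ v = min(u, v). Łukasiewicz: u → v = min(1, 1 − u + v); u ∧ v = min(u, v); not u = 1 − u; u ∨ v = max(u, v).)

Gödel evaluation:
  (p2 ∨ p1) = max(0.52, 0.3) = 0.52
  (p2 ∨ p2) = max(0.52, 0.52) = 0.52
  ((p2 ∨ p2) ∧ p2) = min(0.52, 0.52) = 0.52
  ((p2 ∨ p1) ∨ ((p2 ∨ p2) ∧ p2)) = max(0.52, 0.52) = 0.52
  not ((p2 ∨ p1) ∨ ((p2 ∨ p2) ∧ p2)): Gödel ¬ of 0.52 = 0 (operand ≠ 0)
  not p1: Gödel ¬ of 0.3 = 0 (operand ≠ 0)
  (not p1 ∧ p1) = min(0, 0.3) = 0
  (not ((p2 ∨ p1) ∨ ((p2 ∨ p2) ∧ p2)) → (not p1 ∧ p1)): 0 ≤ 0, so result = 1
  Gödel value = 1
Łukasiewicz evaluation:
  (p2 ∨ p1) = max(0.52, 0.3) = 0.52
  (p2 ∨ p2) = max(0.52, 0.52) = 0.52
  ((p2 ∨ p2) ∧ p2) = min(0.52, 0.52) = 0.52
  ((p2 ∨ p1) ∨ ((p2 ∨ p2) ∧ p2)) = max(0.52, 0.52) = 0.52
  not ((p2 ∨ p1) ∨ ((p2 ∨ p2) ∧ p2)): Łukasiewicz ¬ gives 1 − 0.52 = 0.48
  not p1: Łukasiewicz ¬ gives 1 − 0.3 = 0.7
  (not p1 ∧ p1) = min(0.7, 0.3) = 0.3
  (not ((p2 ∨ p1) ∨ ((p2 ∨ p2) ∧ p2)) → (not p1 ∧ p1)): min(1, 1 − 0.48 + 0.3) = 0.82
  Łukasiewicz value = 0.82
Difference: 1 − 0.82 = 0.18

0.18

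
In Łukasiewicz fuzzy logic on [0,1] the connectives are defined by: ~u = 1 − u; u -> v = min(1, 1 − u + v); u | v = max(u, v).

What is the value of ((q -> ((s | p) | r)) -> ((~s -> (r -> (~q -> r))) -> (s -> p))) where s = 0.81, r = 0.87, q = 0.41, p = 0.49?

(s | p) = max(0.81, 0.49) = 0.81
((s | p) | r) = max(0.81, 0.87) = 0.87
(q -> ((s | p) | r)): min(1, 1 − 0.41 + 0.87) = 1
~s: Łukasiewicz ¬ gives 1 − 0.81 = 0.19
~q: Łukasiewicz ¬ gives 1 − 0.41 = 0.59
(~q -> r): min(1, 1 − 0.59 + 0.87) = 1
(r -> (~q -> r)): min(1, 1 − 0.87 + 1) = 1
(~s -> (r -> (~q -> r))): min(1, 1 − 0.19 + 1) = 1
(s -> p): min(1, 1 − 0.81 + 0.49) = 0.68
((~s -> (r -> (~q -> r))) -> (s -> p)): min(1, 1 − 1 + 0.68) = 0.68
((q -> ((s | p) | r)) -> ((~s -> (r -> (~q -> r))) -> (s -> p))): min(1, 1 − 1 + 0.68) = 0.68

0.68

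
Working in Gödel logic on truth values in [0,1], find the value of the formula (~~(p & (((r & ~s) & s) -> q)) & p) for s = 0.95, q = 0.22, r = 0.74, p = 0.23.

~s: Gödel ¬ of 0.95 = 0 (operand ≠ 0)
(r & ~s) = min(0.74, 0) = 0
((r & ~s) & s) = min(0, 0.95) = 0
(((r & ~s) & s) -> q): 0 ≤ 0.22, so result = 1
(p & (((r & ~s) & s) -> q)) = min(0.23, 1) = 0.23
~(p & (((r & ~s) & s) -> q)): Gödel ¬ of 0.23 = 0 (operand ≠ 0)
~~(p & (((r & ~s) & s) -> q)): Gödel ¬ of 0 = 1 (operand is 0)
(~~(p & (((r & ~s) & s) -> q)) & p) = min(1, 0.23) = 0.23

0.23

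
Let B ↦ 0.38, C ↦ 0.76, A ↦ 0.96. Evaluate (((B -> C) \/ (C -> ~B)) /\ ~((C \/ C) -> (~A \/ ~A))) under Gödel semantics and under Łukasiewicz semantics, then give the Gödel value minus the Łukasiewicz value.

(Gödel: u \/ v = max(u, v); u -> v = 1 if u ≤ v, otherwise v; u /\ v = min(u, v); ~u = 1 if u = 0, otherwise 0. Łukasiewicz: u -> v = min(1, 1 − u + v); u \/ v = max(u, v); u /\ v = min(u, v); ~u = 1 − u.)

Gödel evaluation:
  (B -> C): 0.38 ≤ 0.76, so result = 1
  ~B: Gödel ¬ of 0.38 = 0 (operand ≠ 0)
  (C -> ~B): 0.76 > 0, so result = 0
  ((B -> C) \/ (C -> ~B)) = max(1, 0) = 1
  (C \/ C) = max(0.76, 0.76) = 0.76
  ~A: Gödel ¬ of 0.96 = 0 (operand ≠ 0)
  ~A: Gödel ¬ of 0.96 = 0 (operand ≠ 0)
  (~A \/ ~A) = max(0, 0) = 0
  ((C \/ C) -> (~A \/ ~A)): 0.76 > 0, so result = 0
  ~((C \/ C) -> (~A \/ ~A)): Gödel ¬ of 0 = 1 (operand is 0)
  (((B -> C) \/ (C -> ~B)) /\ ~((C \/ C) -> (~A \/ ~A))) = min(1, 1) = 1
  Gödel value = 1
Łukasiewicz evaluation:
  (B -> C): min(1, 1 − 0.38 + 0.76) = 1
  ~B: Łukasiewicz ¬ gives 1 − 0.38 = 0.62
  (C -> ~B): min(1, 1 − 0.76 + 0.62) = 0.86
  ((B -> C) \/ (C -> ~B)) = max(1, 0.86) = 1
  (C \/ C) = max(0.76, 0.76) = 0.76
  ~A: Łukasiewicz ¬ gives 1 − 0.96 = 0.04
  ~A: Łukasiewicz ¬ gives 1 − 0.96 = 0.04
  (~A \/ ~A) = max(0.04, 0.04) = 0.04
  ((C \/ C) -> (~A \/ ~A)): min(1, 1 − 0.76 + 0.04) = 0.28
  ~((C \/ C) -> (~A \/ ~A)): Łukasiewicz ¬ gives 1 − 0.28 = 0.72
  (((B -> C) \/ (C -> ~B)) /\ ~((C \/ C) -> (~A \/ ~A))) = min(1, 0.72) = 0.72
  Łukasiewicz value = 0.72
Difference: 1 − 0.72 = 0.28

0.28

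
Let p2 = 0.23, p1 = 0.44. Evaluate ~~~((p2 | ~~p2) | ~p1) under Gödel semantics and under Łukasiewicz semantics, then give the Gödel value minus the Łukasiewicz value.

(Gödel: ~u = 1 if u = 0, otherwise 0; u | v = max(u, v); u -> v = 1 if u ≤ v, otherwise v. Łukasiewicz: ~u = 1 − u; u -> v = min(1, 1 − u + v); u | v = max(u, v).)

Gödel evaluation:
  ~p2: Gödel ¬ of 0.23 = 0 (operand ≠ 0)
  ~~p2: Gödel ¬ of 0 = 1 (operand is 0)
  (p2 | ~~p2) = max(0.23, 1) = 1
  ~p1: Gödel ¬ of 0.44 = 0 (operand ≠ 0)
  ((p2 | ~~p2) | ~p1) = max(1, 0) = 1
  ~((p2 | ~~p2) | ~p1): Gödel ¬ of 1 = 0 (operand ≠ 0)
  ~~((p2 | ~~p2) | ~p1): Gödel ¬ of 0 = 1 (operand is 0)
  ~~~((p2 | ~~p2) | ~p1): Gödel ¬ of 1 = 0 (operand ≠ 0)
  Gödel value = 0
Łukasiewicz evaluation:
  ~p2: Łukasiewicz ¬ gives 1 − 0.23 = 0.77
  ~~p2: Łukasiewicz ¬ gives 1 − 0.77 = 0.23
  (p2 | ~~p2) = max(0.23, 0.23) = 0.23
  ~p1: Łukasiewicz ¬ gives 1 − 0.44 = 0.56
  ((p2 | ~~p2) | ~p1) = max(0.23, 0.56) = 0.56
  ~((p2 | ~~p2) | ~p1): Łukasiewicz ¬ gives 1 − 0.56 = 0.44
  ~~((p2 | ~~p2) | ~p1): Łukasiewicz ¬ gives 1 − 0.44 = 0.56
  ~~~((p2 | ~~p2) | ~p1): Łukasiewicz ¬ gives 1 − 0.56 = 0.44
  Łukasiewicz value = 0.44
Difference: 0 − 0.44 = -0.44

-0.44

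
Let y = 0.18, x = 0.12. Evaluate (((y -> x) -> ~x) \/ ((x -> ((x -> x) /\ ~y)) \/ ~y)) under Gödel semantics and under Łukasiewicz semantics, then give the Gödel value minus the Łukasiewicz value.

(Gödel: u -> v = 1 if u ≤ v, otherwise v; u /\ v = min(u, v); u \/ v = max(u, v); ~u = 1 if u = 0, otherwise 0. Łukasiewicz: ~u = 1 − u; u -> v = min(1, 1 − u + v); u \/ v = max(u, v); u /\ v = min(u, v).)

Gödel evaluation:
  (y -> x): 0.18 > 0.12, so result = 0.12
  ~x: Gödel ¬ of 0.12 = 0 (operand ≠ 0)
  ((y -> x) -> ~x): 0.12 > 0, so result = 0
  (x -> x): 0.12 ≤ 0.12, so result = 1
  ~y: Gödel ¬ of 0.18 = 0 (operand ≠ 0)
  ((x -> x) /\ ~y) = min(1, 0) = 0
  (x -> ((x -> x) /\ ~y)): 0.12 > 0, so result = 0
  ~y: Gödel ¬ of 0.18 = 0 (operand ≠ 0)
  ((x -> ((x -> x) /\ ~y)) \/ ~y) = max(0, 0) = 0
  (((y -> x) -> ~x) \/ ((x -> ((x -> x) /\ ~y)) \/ ~y)) = max(0, 0) = 0
  Gödel value = 0
Łukasiewicz evaluation:
  (y -> x): min(1, 1 − 0.18 + 0.12) = 0.94
  ~x: Łukasiewicz ¬ gives 1 − 0.12 = 0.88
  ((y -> x) -> ~x): min(1, 1 − 0.94 + 0.88) = 0.94
  (x -> x): min(1, 1 − 0.12 + 0.12) = 1
  ~y: Łukasiewicz ¬ gives 1 − 0.18 = 0.82
  ((x -> x) /\ ~y) = min(1, 0.82) = 0.82
  (x -> ((x -> x) /\ ~y)): min(1, 1 − 0.12 + 0.82) = 1
  ~y: Łukasiewicz ¬ gives 1 − 0.18 = 0.82
  ((x -> ((x -> x) /\ ~y)) \/ ~y) = max(1, 0.82) = 1
  (((y -> x) -> ~x) \/ ((x -> ((x -> x) /\ ~y)) \/ ~y)) = max(0.94, 1) = 1
  Łukasiewicz value = 1
Difference: 0 − 1 = -1.00

-1.00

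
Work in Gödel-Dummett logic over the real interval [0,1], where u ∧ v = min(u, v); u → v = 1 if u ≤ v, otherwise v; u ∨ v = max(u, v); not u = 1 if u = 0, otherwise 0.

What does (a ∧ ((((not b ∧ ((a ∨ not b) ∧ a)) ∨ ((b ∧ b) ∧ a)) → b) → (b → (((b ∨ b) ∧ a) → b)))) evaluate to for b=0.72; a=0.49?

0.49

not b: Gödel ¬ of 0.72 = 0 (operand ≠ 0)
not b: Gödel ¬ of 0.72 = 0 (operand ≠ 0)
(a ∨ not b) = max(0.49, 0) = 0.49
((a ∨ not b) ∧ a) = min(0.49, 0.49) = 0.49
(not b ∧ ((a ∨ not b) ∧ a)) = min(0, 0.49) = 0
(b ∧ b) = min(0.72, 0.72) = 0.72
((b ∧ b) ∧ a) = min(0.72, 0.49) = 0.49
((not b ∧ ((a ∨ not b) ∧ a)) ∨ ((b ∧ b) ∧ a)) = max(0, 0.49) = 0.49
(((not b ∧ ((a ∨ not b) ∧ a)) ∨ ((b ∧ b) ∧ a)) → b): 0.49 ≤ 0.72, so result = 1
(b ∨ b) = max(0.72, 0.72) = 0.72
((b ∨ b) ∧ a) = min(0.72, 0.49) = 0.49
(((b ∨ b) ∧ a) → b): 0.49 ≤ 0.72, so result = 1
(b → (((b ∨ b) ∧ a) → b)): 0.72 ≤ 1, so result = 1
((((not b ∧ ((a ∨ not b) ∧ a)) ∨ ((b ∧ b) ∧ a)) → b) → (b → (((b ∨ b) ∧ a) → b))): 1 ≤ 1, so result = 1
(a ∧ ((((not b ∧ ((a ∨ not b) ∧ a)) ∨ ((b ∧ b) ∧ a)) → b) → (b → (((b ∨ b) ∧ a) → b)))) = min(0.49, 1) = 0.49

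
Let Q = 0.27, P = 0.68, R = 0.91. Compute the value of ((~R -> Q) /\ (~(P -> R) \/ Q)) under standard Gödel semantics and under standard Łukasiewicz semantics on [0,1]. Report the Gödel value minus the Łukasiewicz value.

0.00

Gödel evaluation:
  ~R: Gödel ¬ of 0.91 = 0 (operand ≠ 0)
  (~R -> Q): 0 ≤ 0.27, so result = 1
  (P -> R): 0.68 ≤ 0.91, so result = 1
  ~(P -> R): Gödel ¬ of 1 = 0 (operand ≠ 0)
  (~(P -> R) \/ Q) = max(0, 0.27) = 0.27
  ((~R -> Q) /\ (~(P -> R) \/ Q)) = min(1, 0.27) = 0.27
  Gödel value = 0.27
Łukasiewicz evaluation:
  ~R: Łukasiewicz ¬ gives 1 − 0.91 = 0.09
  (~R -> Q): min(1, 1 − 0.09 + 0.27) = 1
  (P -> R): min(1, 1 − 0.68 + 0.91) = 1
  ~(P -> R): Łukasiewicz ¬ gives 1 − 1 = 0
  (~(P -> R) \/ Q) = max(0, 0.27) = 0.27
  ((~R -> Q) /\ (~(P -> R) \/ Q)) = min(1, 0.27) = 0.27
  Łukasiewicz value = 0.27
Difference: 0.27 − 0.27 = 0.00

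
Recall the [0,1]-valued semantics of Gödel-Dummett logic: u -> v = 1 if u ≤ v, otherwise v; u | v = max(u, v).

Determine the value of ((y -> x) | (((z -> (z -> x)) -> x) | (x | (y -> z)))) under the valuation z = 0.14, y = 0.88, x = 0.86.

0.86

(y -> x): 0.88 > 0.86, so result = 0.86
(z -> x): 0.14 ≤ 0.86, so result = 1
(z -> (z -> x)): 0.14 ≤ 1, so result = 1
((z -> (z -> x)) -> x): 1 > 0.86, so result = 0.86
(y -> z): 0.88 > 0.14, so result = 0.14
(x | (y -> z)) = max(0.86, 0.14) = 0.86
(((z -> (z -> x)) -> x) | (x | (y -> z))) = max(0.86, 0.86) = 0.86
((y -> x) | (((z -> (z -> x)) -> x) | (x | (y -> z)))) = max(0.86, 0.86) = 0.86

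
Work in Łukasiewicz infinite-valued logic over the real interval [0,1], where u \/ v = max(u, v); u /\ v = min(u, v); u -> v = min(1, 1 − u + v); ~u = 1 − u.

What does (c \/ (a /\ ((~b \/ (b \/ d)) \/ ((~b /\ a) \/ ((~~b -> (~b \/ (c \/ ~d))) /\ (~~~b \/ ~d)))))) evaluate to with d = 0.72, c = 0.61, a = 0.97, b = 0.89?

~b: Łukasiewicz ¬ gives 1 − 0.89 = 0.11
(b \/ d) = max(0.89, 0.72) = 0.89
(~b \/ (b \/ d)) = max(0.11, 0.89) = 0.89
~b: Łukasiewicz ¬ gives 1 − 0.89 = 0.11
(~b /\ a) = min(0.11, 0.97) = 0.11
~b: Łukasiewicz ¬ gives 1 − 0.89 = 0.11
~~b: Łukasiewicz ¬ gives 1 − 0.11 = 0.89
~b: Łukasiewicz ¬ gives 1 − 0.89 = 0.11
~d: Łukasiewicz ¬ gives 1 − 0.72 = 0.28
(c \/ ~d) = max(0.61, 0.28) = 0.61
(~b \/ (c \/ ~d)) = max(0.11, 0.61) = 0.61
(~~b -> (~b \/ (c \/ ~d))): min(1, 1 − 0.89 + 0.61) = 0.72
~b: Łukasiewicz ¬ gives 1 − 0.89 = 0.11
~~b: Łukasiewicz ¬ gives 1 − 0.11 = 0.89
~~~b: Łukasiewicz ¬ gives 1 − 0.89 = 0.11
~d: Łukasiewicz ¬ gives 1 − 0.72 = 0.28
(~~~b \/ ~d) = max(0.11, 0.28) = 0.28
((~~b -> (~b \/ (c \/ ~d))) /\ (~~~b \/ ~d)) = min(0.72, 0.28) = 0.28
((~b /\ a) \/ ((~~b -> (~b \/ (c \/ ~d))) /\ (~~~b \/ ~d))) = max(0.11, 0.28) = 0.28
((~b \/ (b \/ d)) \/ ((~b /\ a) \/ ((~~b -> (~b \/ (c \/ ~d))) /\ (~~~b \/ ~d)))) = max(0.89, 0.28) = 0.89
(a /\ ((~b \/ (b \/ d)) \/ ((~b /\ a) \/ ((~~b -> (~b \/ (c \/ ~d))) /\ (~~~b \/ ~d))))) = min(0.97, 0.89) = 0.89
(c \/ (a /\ ((~b \/ (b \/ d)) \/ ((~b /\ a) \/ ((~~b -> (~b \/ (c \/ ~d))) /\ (~~~b \/ ~d)))))) = max(0.61, 0.89) = 0.89

0.89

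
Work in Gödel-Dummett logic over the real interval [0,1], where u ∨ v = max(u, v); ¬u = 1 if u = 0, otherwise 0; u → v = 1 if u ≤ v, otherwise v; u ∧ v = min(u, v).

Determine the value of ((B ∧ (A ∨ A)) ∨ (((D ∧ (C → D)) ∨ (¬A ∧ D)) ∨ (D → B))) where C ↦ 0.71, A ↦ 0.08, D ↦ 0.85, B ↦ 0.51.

(A ∨ A) = max(0.08, 0.08) = 0.08
(B ∧ (A ∨ A)) = min(0.51, 0.08) = 0.08
(C → D): 0.71 ≤ 0.85, so result = 1
(D ∧ (C → D)) = min(0.85, 1) = 0.85
¬A: Gödel ¬ of 0.08 = 0 (operand ≠ 0)
(¬A ∧ D) = min(0, 0.85) = 0
((D ∧ (C → D)) ∨ (¬A ∧ D)) = max(0.85, 0) = 0.85
(D → B): 0.85 > 0.51, so result = 0.51
(((D ∧ (C → D)) ∨ (¬A ∧ D)) ∨ (D → B)) = max(0.85, 0.51) = 0.85
((B ∧ (A ∨ A)) ∨ (((D ∧ (C → D)) ∨ (¬A ∧ D)) ∨ (D → B))) = max(0.08, 0.85) = 0.85

0.85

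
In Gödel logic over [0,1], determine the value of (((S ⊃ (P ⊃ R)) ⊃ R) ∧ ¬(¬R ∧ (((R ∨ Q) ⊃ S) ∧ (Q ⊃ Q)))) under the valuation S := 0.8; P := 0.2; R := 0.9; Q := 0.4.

(P ⊃ R): 0.2 ≤ 0.9, so result = 1
(S ⊃ (P ⊃ R)): 0.8 ≤ 1, so result = 1
((S ⊃ (P ⊃ R)) ⊃ R): 1 > 0.9, so result = 0.9
¬R: Gödel ¬ of 0.9 = 0 (operand ≠ 0)
(R ∨ Q) = max(0.9, 0.4) = 0.9
((R ∨ Q) ⊃ S): 0.9 > 0.8, so result = 0.8
(Q ⊃ Q): 0.4 ≤ 0.4, so result = 1
(((R ∨ Q) ⊃ S) ∧ (Q ⊃ Q)) = min(0.8, 1) = 0.8
(¬R ∧ (((R ∨ Q) ⊃ S) ∧ (Q ⊃ Q))) = min(0, 0.8) = 0
¬(¬R ∧ (((R ∨ Q) ⊃ S) ∧ (Q ⊃ Q))): Gödel ¬ of 0 = 1 (operand is 0)
(((S ⊃ (P ⊃ R)) ⊃ R) ∧ ¬(¬R ∧ (((R ∨ Q) ⊃ S) ∧ (Q ⊃ Q)))) = min(0.9, 1) = 0.9

0.90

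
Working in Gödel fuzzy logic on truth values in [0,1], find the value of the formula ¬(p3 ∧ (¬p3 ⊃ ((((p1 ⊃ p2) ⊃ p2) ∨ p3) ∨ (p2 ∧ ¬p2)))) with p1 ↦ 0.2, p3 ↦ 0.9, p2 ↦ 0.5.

0.00

¬p3: Gödel ¬ of 0.9 = 0 (operand ≠ 0)
(p1 ⊃ p2): 0.2 ≤ 0.5, so result = 1
((p1 ⊃ p2) ⊃ p2): 1 > 0.5, so result = 0.5
(((p1 ⊃ p2) ⊃ p2) ∨ p3) = max(0.5, 0.9) = 0.9
¬p2: Gödel ¬ of 0.5 = 0 (operand ≠ 0)
(p2 ∧ ¬p2) = min(0.5, 0) = 0
((((p1 ⊃ p2) ⊃ p2) ∨ p3) ∨ (p2 ∧ ¬p2)) = max(0.9, 0) = 0.9
(¬p3 ⊃ ((((p1 ⊃ p2) ⊃ p2) ∨ p3) ∨ (p2 ∧ ¬p2))): 0 ≤ 0.9, so result = 1
(p3 ∧ (¬p3 ⊃ ((((p1 ⊃ p2) ⊃ p2) ∨ p3) ∨ (p2 ∧ ¬p2)))) = min(0.9, 1) = 0.9
¬(p3 ∧ (¬p3 ⊃ ((((p1 ⊃ p2) ⊃ p2) ∨ p3) ∨ (p2 ∧ ¬p2)))): Gödel ¬ of 0.9 = 0 (operand ≠ 0)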